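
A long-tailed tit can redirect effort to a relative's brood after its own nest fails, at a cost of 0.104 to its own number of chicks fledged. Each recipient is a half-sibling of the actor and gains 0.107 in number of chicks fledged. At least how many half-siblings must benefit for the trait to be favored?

4

r to a half-sibling = 0.25 (half-sibs share one parent — one path of length 2: r = (1/2)^2 = 1/4).
Hamilton's rule: n·r·B > C  ⇒  n > C/(r·B) = 0.104/(0.25·0.107) = 3.888.
The smallest integer exceeding 3.888 is 4.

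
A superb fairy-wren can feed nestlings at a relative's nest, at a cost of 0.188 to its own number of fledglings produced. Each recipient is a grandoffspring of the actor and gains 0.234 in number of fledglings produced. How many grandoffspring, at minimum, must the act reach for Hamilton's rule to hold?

r to a grandoffspring = 1/4 (two parent–offspring links: r = (1/2)^2 = 1/4).
Hamilton's rule: n·r·B > C  ⇒  n > C/(r·B) = 0.188/(0.25·0.234) = 3.214.
The smallest integer exceeding 3.214 is 4.

4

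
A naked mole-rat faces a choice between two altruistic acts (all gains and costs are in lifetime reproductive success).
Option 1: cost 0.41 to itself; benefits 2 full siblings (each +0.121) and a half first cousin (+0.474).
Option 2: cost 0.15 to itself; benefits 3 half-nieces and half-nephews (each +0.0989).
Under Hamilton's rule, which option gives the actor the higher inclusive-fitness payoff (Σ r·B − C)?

Option 1: r to a full sibling = 0.5.
Option 1: r to a half first cousin = 0.0625.
Option 1: Σ r·B − C = (2·0.5·0.121 + 1·0.0625·0.474) − 0.41 = -0.259375.
Option 2: r to a half-niece or half-nephew = 0.125.
Option 2: Σ r·B − C = (3·0.125·0.0989) − 0.15 = -0.1129125.
Option 2 has the higher net inclusive-fitness payoff.

Option 2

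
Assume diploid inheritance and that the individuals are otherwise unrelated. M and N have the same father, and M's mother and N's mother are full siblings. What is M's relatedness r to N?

With two independent routes of shared ancestry, r is the sum of the two contributions.
M and N are related in two ways: half-sibs through their shared father (r = 1/4) and first cousins through their mothers (r = 1/8).
r = 1/4 + 1/8 = 0.375.

0.375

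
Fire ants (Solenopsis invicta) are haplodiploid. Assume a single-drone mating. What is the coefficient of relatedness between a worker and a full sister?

0.75

Haplodiploid full sisters inherit their father's entire haploid genome identically (contributing 1/2) and on average half of their mother's contribution (1/2 · 1/2 = 1/4); r = 1/2 + 1/4 = 3/4.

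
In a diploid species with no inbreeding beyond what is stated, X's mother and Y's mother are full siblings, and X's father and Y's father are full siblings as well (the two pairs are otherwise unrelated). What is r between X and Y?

0.25

With two independent routes of shared ancestry, r is the sum of the two contributions.
X and Y are related in two ways: first cousins through their mothers (r = 1/8) and first cousins through their fathers (r = 1/8) — i.e. double first cousins.
r = 1/8 + 1/8 = 1/4 = 0.25.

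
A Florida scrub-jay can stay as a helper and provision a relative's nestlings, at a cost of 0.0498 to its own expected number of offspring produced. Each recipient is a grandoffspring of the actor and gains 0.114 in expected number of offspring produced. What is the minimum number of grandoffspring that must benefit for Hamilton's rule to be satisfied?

2

r to a grandoffspring = 1/4 (two parent–offspring links: r = (1/2)^2 = 1/4).
Hamilton's rule: n·r·B > C  ⇒  n > C/(r·B) = 0.0498/(0.25·0.114) = 1.747.
The smallest integer exceeding 1.747 is 2.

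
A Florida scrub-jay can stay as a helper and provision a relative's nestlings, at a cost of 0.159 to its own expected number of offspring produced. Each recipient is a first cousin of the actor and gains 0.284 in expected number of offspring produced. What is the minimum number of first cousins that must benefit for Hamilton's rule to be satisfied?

5

r to a first cousin = 0.125 (first cousins share one grandparent pair — two paths of length 4: r = 2·(1/2)^4 = 1/8).
Hamilton's rule: n·r·B > C  ⇒  n > C/(r·B) = 0.159/(0.125·0.284) = 4.479.
The smallest integer exceeding 4.479 is 5.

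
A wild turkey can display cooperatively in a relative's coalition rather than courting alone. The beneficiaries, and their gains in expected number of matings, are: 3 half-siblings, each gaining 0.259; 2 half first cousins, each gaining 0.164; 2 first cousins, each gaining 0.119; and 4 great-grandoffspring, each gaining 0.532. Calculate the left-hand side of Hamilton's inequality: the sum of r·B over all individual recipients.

r to a half-sibling = 0.25 (half-sibs share one parent — one path of length 2: r = (1/2)^2 = 1/4).
r to a half first cousin = 1/16 (half first cousins share one grandparent — one path of length 4: r = (1/2)^4 = 1/16).
r to a first cousin = 0.125 (first cousins share one grandparent pair — two paths of length 4: r = 2·(1/2)^4 = 1/8).
r to a great-grandoffspring = 1/8 (three parent–offspring links: r = (1/2)^3 = 1/8).
Summing one r·B term per recipient: 3·0.25·0.259 + 2·0.0625·0.164 + 2·0.125·0.119 + 4·0.125·0.532 = 0.5105.

0.5105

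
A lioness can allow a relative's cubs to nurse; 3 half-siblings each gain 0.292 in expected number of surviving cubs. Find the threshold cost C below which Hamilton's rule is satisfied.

r to a half-sibling = 0.25 (half-sibs share one parent — one path of length 2: r = (1/2)^2 = 1/4).
Hamilton's rule: n·r·B > C, so the trait is favored while C < n·r·B = 3·0.25·0.292 = 0.219.

0.219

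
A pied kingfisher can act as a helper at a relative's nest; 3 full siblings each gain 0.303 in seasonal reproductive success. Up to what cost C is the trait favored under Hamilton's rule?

0.4545

r to a full sibling = 0.5 (full sibs share both parents — two paths of length 2: r = 2·(1/2)^2 = 1/2).
Hamilton's rule: n·r·B > C, so the trait is favored while C < n·r·B = 3·0.5·0.303 = 0.4545.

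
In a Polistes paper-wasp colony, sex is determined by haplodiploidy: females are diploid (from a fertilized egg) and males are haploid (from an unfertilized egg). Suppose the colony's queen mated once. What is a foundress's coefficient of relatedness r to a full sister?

Haplodiploid full sisters inherit their father's entire haploid genome identically (contributing 1/2) and on average half of their mother's contribution (1/2 · 1/2 = 1/4); r = 1/2 + 1/4 = 3/4.

0.75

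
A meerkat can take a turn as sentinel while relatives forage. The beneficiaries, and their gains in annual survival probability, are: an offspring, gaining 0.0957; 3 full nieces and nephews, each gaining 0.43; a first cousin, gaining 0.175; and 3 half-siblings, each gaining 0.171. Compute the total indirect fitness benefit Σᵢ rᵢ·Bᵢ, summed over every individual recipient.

r to an offspring = 0.5 (one parent–offspring link: r = (1/2)^1 = 1/2).
r to a full niece or nephew = 1/4 (full aunt/uncle↔niece/nephew: two paths of length 3 through the shared grandparent pair: r = 2·(1/2)^3 = 1/4).
r to a first cousin = 1/8 (first cousins share one grandparent pair — two paths of length 4: r = 2·(1/2)^4 = 1/8).
r to a half-sibling = 0.25 (half-sibs share one parent — one path of length 2: r = (1/2)^2 = 1/4).
Summing one r·B term per recipient: 1·0.5·0.0957 + 3·0.25·0.43 + 1·0.125·0.175 + 3·0.25·0.171 = 0.520475.

0.520475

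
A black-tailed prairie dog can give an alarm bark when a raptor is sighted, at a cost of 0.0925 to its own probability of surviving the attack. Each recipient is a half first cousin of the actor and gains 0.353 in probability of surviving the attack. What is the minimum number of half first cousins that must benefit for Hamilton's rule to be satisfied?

r to a half first cousin = 0.0625 (half first cousins share one grandparent — one path of length 4: r = (1/2)^4 = 1/16).
Hamilton's rule: n·r·B > C  ⇒  n > C/(r·B) = 0.0925/(0.0625·0.353) = 4.193.
The smallest integer exceeding 4.193 is 5.

5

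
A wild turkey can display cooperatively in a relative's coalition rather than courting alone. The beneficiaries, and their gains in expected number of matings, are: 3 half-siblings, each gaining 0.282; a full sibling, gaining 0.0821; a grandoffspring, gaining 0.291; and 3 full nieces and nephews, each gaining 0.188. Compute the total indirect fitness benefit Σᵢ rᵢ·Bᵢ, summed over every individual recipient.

r to a half-sibling = 1/4 (half-sibs share one parent — one path of length 2: r = (1/2)^2 = 1/4).
r to a full sibling = 1/2 (full sibs share both parents — two paths of length 2: r = 2·(1/2)^2 = 1/2).
r to a grandoffspring = 0.25 (two parent–offspring links: r = (1/2)^2 = 1/4).
r to a full niece or nephew = 1/4 (full aunt/uncle↔niece/nephew: two paths of length 3 through the shared grandparent pair: r = 2·(1/2)^3 = 1/4).
Summing one r·B term per recipient: 3·0.25·0.282 + 1·0.5·0.0821 + 1·0.25·0.291 + 3·0.25·0.188 = 0.4663.

0.4663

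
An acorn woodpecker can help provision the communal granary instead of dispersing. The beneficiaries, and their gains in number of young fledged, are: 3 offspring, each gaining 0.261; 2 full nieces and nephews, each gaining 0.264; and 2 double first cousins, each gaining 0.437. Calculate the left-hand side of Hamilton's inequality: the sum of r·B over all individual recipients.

r to an offspring = 0.5 (one parent–offspring link: r = (1/2)^1 = 1/2).
r to a full niece or nephew = 0.25 (full aunt/uncle↔niece/nephew: two paths of length 3 through the shared grandparent pair: r = 2·(1/2)^3 = 1/4).
r to a double first cousin = 0.25 (double first cousins share both grandparent pairs — four paths of length 4: r = 4·(1/2)^4 = 1/4).
Summing one r·B term per recipient: 3·0.5·0.261 + 2·0.25·0.264 + 2·0.25·0.437 = 0.742.

0.742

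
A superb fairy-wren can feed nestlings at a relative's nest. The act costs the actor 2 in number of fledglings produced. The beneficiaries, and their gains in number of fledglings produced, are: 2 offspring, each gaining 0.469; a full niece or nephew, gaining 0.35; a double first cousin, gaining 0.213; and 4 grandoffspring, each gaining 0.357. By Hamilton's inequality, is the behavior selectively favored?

Hamilton's rule: the trait is favored when the sum of r·B over every recipient exceeds the actor's cost C.
r to an offspring = 0.5 (one parent–offspring link: r = (1/2)^1 = 1/2).
r to a full niece or nephew = 0.25 (full aunt/uncle↔niece/nephew: two paths of length 3 through the shared grandparent pair: r = 2·(1/2)^3 = 1/4).
r to a double first cousin = 0.25 (double first cousins share both grandparent pairs — four paths of length 4: r = 4·(1/2)^4 = 1/4).
r to a grandoffspring = 1/4 (two parent–offspring links: r = (1/2)^2 = 1/4).
Summing one r·B term per recipient: 2·0.5·0.469 + 1·0.25·0.35 + 1·0.25·0.213 + 4·0.25·0.357 = 0.96675.
0.96675 < 2: the indirect benefit is less than the cost.

No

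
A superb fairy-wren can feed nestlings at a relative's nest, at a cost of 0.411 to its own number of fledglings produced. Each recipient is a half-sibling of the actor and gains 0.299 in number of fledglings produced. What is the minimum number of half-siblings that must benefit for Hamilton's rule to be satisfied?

6

r to a half-sibling = 0.25 (half-sibs share one parent — one path of length 2: r = (1/2)^2 = 1/4).
Hamilton's rule: n·r·B > C  ⇒  n > C/(r·B) = 0.411/(0.25·0.299) = 5.498.
The smallest integer exceeding 5.498 is 6.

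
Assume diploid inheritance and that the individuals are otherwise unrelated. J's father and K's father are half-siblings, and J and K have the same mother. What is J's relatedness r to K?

0.3125

Relatedness sums over independent paths through distinct common ancestors.
J and K are related in two ways: half first cousins through their fathers (r = 1/16) and half-sibs through their shared mother (r = 1/4).
r = 1/16 + 1/4 = 0.3125.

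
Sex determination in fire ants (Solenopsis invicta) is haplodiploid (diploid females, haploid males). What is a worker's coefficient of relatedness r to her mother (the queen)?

0.5

One meiotic link between diploid queen and diploid daughter: r = 1/2.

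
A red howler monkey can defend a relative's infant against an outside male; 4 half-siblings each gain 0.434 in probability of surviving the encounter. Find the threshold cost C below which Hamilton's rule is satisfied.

r to a half-sibling = 0.25 (half-sibs share one parent — one path of length 2: r = (1/2)^2 = 1/4).
Hamilton's rule: n·r·B > C, so the trait is favored while C < n·r·B = 4·0.25·0.434 = 0.434.

0.434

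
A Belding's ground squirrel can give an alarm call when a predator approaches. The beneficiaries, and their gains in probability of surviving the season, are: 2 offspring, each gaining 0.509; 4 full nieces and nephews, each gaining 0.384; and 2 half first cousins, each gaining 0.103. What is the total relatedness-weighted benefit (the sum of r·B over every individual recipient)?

0.905875

r to an offspring = 1/2 (one parent–offspring link: r = (1/2)^1 = 1/2).
r to a full niece or nephew = 0.25 (full aunt/uncle↔niece/nephew: two paths of length 3 through the shared grandparent pair: r = 2·(1/2)^3 = 1/4).
r to a half first cousin = 1/16 (half first cousins share one grandparent — one path of length 4: r = (1/2)^4 = 1/16).
Summing one r·B term per recipient: 2·0.5·0.509 + 4·0.25·0.384 + 2·0.0625·0.103 = 0.905875.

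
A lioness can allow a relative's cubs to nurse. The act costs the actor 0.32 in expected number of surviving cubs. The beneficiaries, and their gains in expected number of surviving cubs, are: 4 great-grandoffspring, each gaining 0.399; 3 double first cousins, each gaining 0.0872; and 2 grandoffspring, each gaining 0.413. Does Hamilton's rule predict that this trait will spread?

Yes

Hamilton's rule: the trait is favored when the sum of r·B over every recipient exceeds the actor's cost C.
r to a great-grandoffspring = 1/8 (three parent–offspring links: r = (1/2)^3 = 1/8).
r to a double first cousin = 0.25 (double first cousins share both grandparent pairs — four paths of length 4: r = 4·(1/2)^4 = 1/4).
r to a grandoffspring = 1/4 (two parent–offspring links: r = (1/2)^2 = 1/4).
Summing one r·B term per recipient: 4·0.125·0.399 + 3·0.25·0.0872 + 2·0.25·0.413 = 0.4714.
0.4714 > 0.32: the indirect benefit exceeds the cost.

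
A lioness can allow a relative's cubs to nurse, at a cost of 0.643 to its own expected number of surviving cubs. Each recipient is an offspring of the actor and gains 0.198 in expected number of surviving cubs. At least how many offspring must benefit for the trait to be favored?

r to an offspring = 0.5 (one parent–offspring link: r = (1/2)^1 = 1/2).
Hamilton's rule: n·r·B > C  ⇒  n > C/(r·B) = 0.643/(0.5·0.198) = 6.495.
The smallest integer exceeding 6.495 is 7.

7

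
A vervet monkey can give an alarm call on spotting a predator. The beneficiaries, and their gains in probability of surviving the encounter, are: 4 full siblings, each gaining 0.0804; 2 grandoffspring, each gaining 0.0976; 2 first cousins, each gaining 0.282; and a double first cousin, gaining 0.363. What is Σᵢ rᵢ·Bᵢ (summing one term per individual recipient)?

0.37085

r to a full sibling = 0.5 (full sibs share both parents — two paths of length 2: r = 2·(1/2)^2 = 1/2).
r to a grandoffspring = 0.25 (two parent–offspring links: r = (1/2)^2 = 1/4).
r to a first cousin = 0.125 (first cousins share one grandparent pair — two paths of length 4: r = 2·(1/2)^4 = 1/8).
r to a double first cousin = 0.25 (double first cousins share both grandparent pairs — four paths of length 4: r = 4·(1/2)^4 = 1/4).
Summing one r·B term per recipient: 4·0.5·0.0804 + 2·0.25·0.0976 + 2·0.125·0.282 + 1·0.25·0.363 = 0.37085.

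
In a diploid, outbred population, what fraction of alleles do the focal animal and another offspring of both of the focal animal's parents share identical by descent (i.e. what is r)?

0.5

Each parent–offspring link contributes a factor of 1/2, and independent paths through distinct common ancestors add.
Full sibs share both parents — two paths of length 2: r = 2·(1/2)^2 = 1/2.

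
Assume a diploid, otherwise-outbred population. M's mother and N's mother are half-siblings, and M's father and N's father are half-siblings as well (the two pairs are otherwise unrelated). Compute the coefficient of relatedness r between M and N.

Relatedness sums over independent paths through distinct common ancestors.
M and N are related in two ways: half first cousins through their mothers (r = 1/16) and half first cousins through their fathers (r = 1/16).
r = 1/16 + 1/16 = 1/8 = 0.125.

0.125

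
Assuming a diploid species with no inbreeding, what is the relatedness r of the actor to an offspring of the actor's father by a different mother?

Each parent–offspring link contributes a factor of 1/2, and independent paths through distinct common ancestors add.
Half-sibs share one parent — one path of length 2: r = (1/2)^2 = 1/4.

0.25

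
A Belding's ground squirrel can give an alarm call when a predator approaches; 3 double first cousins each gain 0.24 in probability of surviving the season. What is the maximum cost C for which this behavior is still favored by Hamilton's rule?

r to a double first cousin = 0.25 (double first cousins share both grandparent pairs — four paths of length 4: r = 4·(1/2)^4 = 1/4).
Hamilton's rule: n·r·B > C, so the trait is favored while C < n·r·B = 3·0.25·0.24 = 0.18.

0.18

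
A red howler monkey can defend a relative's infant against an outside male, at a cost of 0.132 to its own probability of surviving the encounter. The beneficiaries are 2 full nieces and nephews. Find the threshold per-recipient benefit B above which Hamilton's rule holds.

r to a full niece or nephew = 1/4 (full aunt/uncle↔niece/nephew: two paths of length 3 through the shared grandparent pair: r = 2·(1/2)^3 = 1/4).
Hamilton's rule with n recipients of equal r: n·r·B > C, so B > C/(n·r) = 0.132/(2·0.25) = 0.264.

0.264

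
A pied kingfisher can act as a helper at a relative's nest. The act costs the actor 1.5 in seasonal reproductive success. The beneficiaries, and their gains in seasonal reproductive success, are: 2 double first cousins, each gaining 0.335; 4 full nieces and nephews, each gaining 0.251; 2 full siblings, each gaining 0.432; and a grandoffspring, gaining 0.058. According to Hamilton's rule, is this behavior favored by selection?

No

Hamilton's rule: the trait is favored when the sum of r·B over every recipient exceeds the actor's cost C.
r to a double first cousin = 0.25 (double first cousins share both grandparent pairs — four paths of length 4: r = 4·(1/2)^4 = 1/4).
r to a full niece or nephew = 1/4 (full aunt/uncle↔niece/nephew: two paths of length 3 through the shared grandparent pair: r = 2·(1/2)^3 = 1/4).
r to a full sibling = 1/2 (full sibs share both parents — two paths of length 2: r = 2·(1/2)^2 = 1/2).
r to a grandoffspring = 1/4 (two parent–offspring links: r = (1/2)^2 = 1/4).
Summing one r·B term per recipient: 2·0.25·0.335 + 4·0.25·0.251 + 2·0.5·0.432 + 1·0.25·0.058 = 0.865.
0.865 < 1.5: the indirect benefit is less than the cost.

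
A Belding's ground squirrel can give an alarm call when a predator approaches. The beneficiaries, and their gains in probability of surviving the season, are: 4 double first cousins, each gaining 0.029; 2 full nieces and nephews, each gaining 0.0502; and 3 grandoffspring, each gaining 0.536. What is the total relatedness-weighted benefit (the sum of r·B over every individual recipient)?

0.4561

r to a double first cousin = 1/4 (double first cousins share both grandparent pairs — four paths of length 4: r = 4·(1/2)^4 = 1/4).
r to a full niece or nephew = 1/4 (full aunt/uncle↔niece/nephew: two paths of length 3 through the shared grandparent pair: r = 2·(1/2)^3 = 1/4).
r to a grandoffspring = 1/4 (two parent–offspring links: r = (1/2)^2 = 1/4).
Summing one r·B term per recipient: 4·0.25·0.029 + 2·0.25·0.0502 + 3·0.25·0.536 = 0.4561.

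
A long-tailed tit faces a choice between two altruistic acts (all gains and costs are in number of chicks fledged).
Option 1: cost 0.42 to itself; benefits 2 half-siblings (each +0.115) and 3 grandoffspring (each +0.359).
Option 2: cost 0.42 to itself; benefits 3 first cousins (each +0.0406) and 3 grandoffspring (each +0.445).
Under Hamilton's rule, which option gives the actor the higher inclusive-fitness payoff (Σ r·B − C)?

Option 1: r to a half-sibling = 0.25.
Option 1: r to a grandoffspring = 0.25.
Option 1: Σ r·B − C = (2·0.25·0.115 + 3·0.25·0.359) − 0.42 = -0.09325.
Option 2: r to a first cousin = 0.125.
Option 2: r to a grandoffspring = 0.25.
Option 2: Σ r·B − C = (3·0.125·0.0406 + 3·0.25·0.445) − 0.42 = -0.071025.
Option 2 has the higher net inclusive-fitness payoff.

Option 2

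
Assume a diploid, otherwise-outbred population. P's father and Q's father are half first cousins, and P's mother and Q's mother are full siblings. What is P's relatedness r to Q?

With two independent routes of shared ancestry, r is the sum of the two contributions.
P and Q are related in two ways: half second cousins through their fathers (r = 1/64) and first cousins through their mothers (r = 1/8).
r = 1/64 + 1/8 = 0.140625.

0.140625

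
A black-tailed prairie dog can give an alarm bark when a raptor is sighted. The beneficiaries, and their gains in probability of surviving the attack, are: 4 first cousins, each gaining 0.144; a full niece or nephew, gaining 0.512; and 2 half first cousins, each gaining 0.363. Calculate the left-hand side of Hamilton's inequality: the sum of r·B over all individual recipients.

0.245375

r to a first cousin = 1/8 (first cousins share one grandparent pair — two paths of length 4: r = 2·(1/2)^4 = 1/8).
r to a full niece or nephew = 1/4 (full aunt/uncle↔niece/nephew: two paths of length 3 through the shared grandparent pair: r = 2·(1/2)^3 = 1/4).
r to a half first cousin = 0.0625 (half first cousins share one grandparent — one path of length 4: r = (1/2)^4 = 1/16).
Summing one r·B term per recipient: 4·0.125·0.144 + 1·0.25·0.512 + 2·0.0625·0.363 = 0.245375.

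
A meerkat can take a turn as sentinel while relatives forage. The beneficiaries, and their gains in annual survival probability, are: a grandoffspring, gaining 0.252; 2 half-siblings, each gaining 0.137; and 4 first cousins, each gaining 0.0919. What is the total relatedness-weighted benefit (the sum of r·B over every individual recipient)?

0.17745

r to a grandoffspring = 0.25 (two parent–offspring links: r = (1/2)^2 = 1/4).
r to a half-sibling = 0.25 (half-sibs share one parent — one path of length 2: r = (1/2)^2 = 1/4).
r to a first cousin = 1/8 (first cousins share one grandparent pair — two paths of length 4: r = 2·(1/2)^4 = 1/8).
Summing one r·B term per recipient: 1·0.25·0.252 + 2·0.25·0.137 + 4·0.125·0.0919 = 0.17745.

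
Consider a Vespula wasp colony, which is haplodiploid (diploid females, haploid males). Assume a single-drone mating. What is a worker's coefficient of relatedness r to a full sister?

0.75

Haplodiploid full sisters inherit their father's entire haploid genome identically (contributing 1/2) and on average half of their mother's contribution (1/2 · 1/2 = 1/4); r = 1/2 + 1/4 = 3/4.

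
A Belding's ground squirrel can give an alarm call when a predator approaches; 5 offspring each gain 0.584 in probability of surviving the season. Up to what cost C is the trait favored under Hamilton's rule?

r to an offspring = 1/2 (one parent–offspring link: r = (1/2)^1 = 1/2).
Hamilton's rule: n·r·B > C, so the trait is favored while C < n·r·B = 5·0.5·0.584 = 1.46.

1.46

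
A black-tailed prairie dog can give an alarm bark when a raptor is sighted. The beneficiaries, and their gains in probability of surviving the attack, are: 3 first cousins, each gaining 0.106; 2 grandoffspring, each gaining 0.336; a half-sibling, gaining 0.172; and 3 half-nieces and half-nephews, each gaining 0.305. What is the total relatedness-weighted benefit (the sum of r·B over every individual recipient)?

0.365125

r to a first cousin = 1/8 (first cousins share one grandparent pair — two paths of length 4: r = 2·(1/2)^4 = 1/8).
r to a grandoffspring = 1/4 (two parent–offspring links: r = (1/2)^2 = 1/4).
r to a half-sibling = 1/4 (half-sibs share one parent — one path of length 2: r = (1/2)^2 = 1/4).
r to a half-niece or half-nephew = 0.125 (half-aunt/uncle↔niece/nephew: one path of length 3: r = (1/2)^3 = 1/8).
Summing one r·B term per recipient: 3·0.125·0.106 + 2·0.25·0.336 + 1·0.25·0.172 + 3·0.125·0.305 = 0.365125.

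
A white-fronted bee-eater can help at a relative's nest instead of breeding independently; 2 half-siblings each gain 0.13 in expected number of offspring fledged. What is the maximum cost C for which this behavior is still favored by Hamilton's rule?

r to a half-sibling = 0.25 (half-sibs share one parent — one path of length 2: r = (1/2)^2 = 1/4).
Hamilton's rule: n·r·B > C, so the trait is favored while C < n·r·B = 2·0.25·0.13 = 0.065.

0.065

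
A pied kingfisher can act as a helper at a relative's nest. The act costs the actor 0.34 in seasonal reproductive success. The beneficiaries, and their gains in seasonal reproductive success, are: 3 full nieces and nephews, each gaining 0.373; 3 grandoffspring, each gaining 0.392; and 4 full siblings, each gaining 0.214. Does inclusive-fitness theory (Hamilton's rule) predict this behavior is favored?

Hamilton's rule: the trait is favored when the sum of r·B over every recipient exceeds the actor's cost C.
r to a full niece or nephew = 1/4 (full aunt/uncle↔niece/nephew: two paths of length 3 through the shared grandparent pair: r = 2·(1/2)^3 = 1/4).
r to a grandoffspring = 0.25 (two parent–offspring links: r = (1/2)^2 = 1/4).
r to a full sibling = 0.5 (full sibs share both parents — two paths of length 2: r = 2·(1/2)^2 = 1/2).
Summing one r·B term per recipient: 3·0.25·0.373 + 3·0.25·0.392 + 4·0.5·0.214 = 1.00175.
1.00175 > 0.34: the indirect benefit exceeds the cost.

Yes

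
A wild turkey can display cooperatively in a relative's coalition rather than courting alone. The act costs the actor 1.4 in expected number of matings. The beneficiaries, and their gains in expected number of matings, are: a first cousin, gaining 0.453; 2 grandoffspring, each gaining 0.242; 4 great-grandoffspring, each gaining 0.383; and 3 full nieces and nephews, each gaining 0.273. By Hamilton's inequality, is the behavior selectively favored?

Hamilton's rule: the trait is favored when the sum of r·B over every recipient exceeds the actor's cost C.
r to a first cousin = 1/8 (first cousins share one grandparent pair — two paths of length 4: r = 2·(1/2)^4 = 1/8).
r to a grandoffspring = 0.25 (two parent–offspring links: r = (1/2)^2 = 1/4).
r to a great-grandoffspring = 1/8 (three parent–offspring links: r = (1/2)^3 = 1/8).
r to a full niece or nephew = 0.25 (full aunt/uncle↔niece/nephew: two paths of length 3 through the shared grandparent pair: r = 2·(1/2)^3 = 1/4).
Summing one r·B term per recipient: 1·0.125·0.453 + 2·0.25·0.242 + 4·0.125·0.383 + 3·0.25·0.273 = 0.573875.
0.573875 < 1.4: the indirect benefit is less than the cost.

No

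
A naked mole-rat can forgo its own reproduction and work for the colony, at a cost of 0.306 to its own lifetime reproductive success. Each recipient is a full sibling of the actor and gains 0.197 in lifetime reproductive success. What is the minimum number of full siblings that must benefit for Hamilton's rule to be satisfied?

r to a full sibling = 0.5 (full sibs share both parents — two paths of length 2: r = 2·(1/2)^2 = 1/2).
Hamilton's rule: n·r·B > C  ⇒  n > C/(r·B) = 0.306/(0.5·0.197) = 3.107.
The smallest integer exceeding 3.107 is 4.

4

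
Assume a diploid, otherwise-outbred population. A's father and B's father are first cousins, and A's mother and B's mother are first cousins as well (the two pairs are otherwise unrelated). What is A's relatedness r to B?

With two independent routes of shared ancestry, r is the sum of the two contributions.
A and B are related in two ways: second cousins through their fathers (r = 1/32) and second cousins through their mothers (r = 1/32).
r = 1/32 + 1/32 = 0.0625.

0.0625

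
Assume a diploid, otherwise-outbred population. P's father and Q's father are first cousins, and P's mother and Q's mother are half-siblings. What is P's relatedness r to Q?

With two independent routes of shared ancestry, r is the sum of the two contributions.
P and Q are related in two ways: second cousins through their fathers (r = 1/32) and half first cousins through their mothers (r = 1/16).
r = 1/32 + 1/16 = 3/32 = 0.09375.

0.09375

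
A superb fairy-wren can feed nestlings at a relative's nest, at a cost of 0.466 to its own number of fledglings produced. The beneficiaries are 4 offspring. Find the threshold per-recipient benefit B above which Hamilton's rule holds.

0.233

r to an offspring = 0.5 (one parent–offspring link: r = (1/2)^1 = 1/2).
Hamilton's rule with n recipients of equal r: n·r·B > C, so B > C/(n·r) = 0.466/(4·0.5) = 0.233.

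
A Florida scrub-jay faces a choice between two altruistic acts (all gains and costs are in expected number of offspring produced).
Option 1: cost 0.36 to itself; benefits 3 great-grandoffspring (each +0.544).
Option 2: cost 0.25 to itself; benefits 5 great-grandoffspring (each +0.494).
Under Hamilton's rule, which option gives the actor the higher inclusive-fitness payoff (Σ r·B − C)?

Option 1: r to a great-grandoffspring = 0.125.
Option 1: Σ r·B − C = (3·0.125·0.544) − 0.36 = -0.156.
Option 2: r to a great-grandoffspring = 0.125.
Option 2: Σ r·B − C = (5·0.125·0.494) − 0.25 = 0.05875.
Option 2 has the higher net inclusive-fitness payoff.

Option 2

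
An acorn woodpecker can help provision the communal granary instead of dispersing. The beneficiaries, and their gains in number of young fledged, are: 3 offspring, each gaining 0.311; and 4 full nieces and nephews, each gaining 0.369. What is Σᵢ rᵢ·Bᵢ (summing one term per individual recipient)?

0.8355

r to an offspring = 0.5 (one parent–offspring link: r = (1/2)^1 = 1/2).
r to a full niece or nephew = 1/4 (full aunt/uncle↔niece/nephew: two paths of length 3 through the shared grandparent pair: r = 2·(1/2)^3 = 1/4).
Summing one r·B term per recipient: 3·0.5·0.311 + 4·0.25·0.369 = 0.8355.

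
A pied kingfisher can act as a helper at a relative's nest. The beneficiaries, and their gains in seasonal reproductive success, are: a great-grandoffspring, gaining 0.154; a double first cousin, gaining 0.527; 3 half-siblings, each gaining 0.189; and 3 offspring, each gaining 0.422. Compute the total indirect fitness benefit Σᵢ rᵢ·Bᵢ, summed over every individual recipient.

r to a great-grandoffspring = 1/8 (three parent–offspring links: r = (1/2)^3 = 1/8).
r to a double first cousin = 1/4 (double first cousins share both grandparent pairs — four paths of length 4: r = 4·(1/2)^4 = 1/4).
r to a half-sibling = 0.25 (half-sibs share one parent — one path of length 2: r = (1/2)^2 = 1/4).
r to an offspring = 0.5 (one parent–offspring link: r = (1/2)^1 = 1/2).
Summing one r·B term per recipient: 1·0.125·0.154 + 1·0.25·0.527 + 3·0.25·0.189 + 3·0.5·0.422 = 0.92575.

0.92575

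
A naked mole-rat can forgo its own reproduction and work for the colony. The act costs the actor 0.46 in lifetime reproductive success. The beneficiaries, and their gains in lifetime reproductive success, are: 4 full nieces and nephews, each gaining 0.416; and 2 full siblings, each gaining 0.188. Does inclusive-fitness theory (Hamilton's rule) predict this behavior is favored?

Yes

Hamilton's rule: the trait is favored when the sum of r·B over every recipient exceeds the actor's cost C.
r to a full niece or nephew = 0.25 (full aunt/uncle↔niece/nephew: two paths of length 3 through the shared grandparent pair: r = 2·(1/2)^3 = 1/4).
r to a full sibling = 1/2 (full sibs share both parents — two paths of length 2: r = 2·(1/2)^2 = 1/2).
Summing one r·B term per recipient: 4·0.25·0.416 + 2·0.5·0.188 = 0.604.
0.604 > 0.46: the indirect benefit exceeds the cost.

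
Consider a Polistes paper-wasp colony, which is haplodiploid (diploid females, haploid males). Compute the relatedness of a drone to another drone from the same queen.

0.5

Haploid brothers each carry a random half of the queen's diploid genome, so on average they share half: r = 1/2.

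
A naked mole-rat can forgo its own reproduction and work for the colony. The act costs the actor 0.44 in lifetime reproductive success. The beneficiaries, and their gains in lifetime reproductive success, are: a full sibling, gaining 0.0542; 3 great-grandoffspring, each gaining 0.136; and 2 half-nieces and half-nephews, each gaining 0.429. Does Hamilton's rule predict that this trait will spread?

Hamilton's rule: the trait is favored when the sum of r·B over every recipient exceeds the actor's cost C.
r to a full sibling = 1/2 (full sibs share both parents — two paths of length 2: r = 2·(1/2)^2 = 1/2).
r to a great-grandoffspring = 1/8 (three parent–offspring links: r = (1/2)^3 = 1/8).
r to a half-niece or half-nephew = 0.125 (half-aunt/uncle↔niece/nephew: one path of length 3: r = (1/2)^3 = 1/8).
Summing one r·B term per recipient: 1·0.5·0.0542 + 3·0.125·0.136 + 2·0.125·0.429 = 0.18535.
0.18535 < 0.44: the indirect benefit is less than the cost.

No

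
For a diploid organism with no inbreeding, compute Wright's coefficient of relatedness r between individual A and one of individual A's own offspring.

0.5

Each parent–offspring link contributes a factor of 1/2, and independent paths through distinct common ancestors add.
One parent–offspring link: r = (1/2)^1 = 1/2.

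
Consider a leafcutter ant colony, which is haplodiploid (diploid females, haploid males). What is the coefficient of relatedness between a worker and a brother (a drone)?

Her haploid brother carries none of their father's genes and a random half of their mother's genome; that half matches the maternal half of her own genome with probability 1/2: r = 1/2 · 1/2 = 1/4.

0.25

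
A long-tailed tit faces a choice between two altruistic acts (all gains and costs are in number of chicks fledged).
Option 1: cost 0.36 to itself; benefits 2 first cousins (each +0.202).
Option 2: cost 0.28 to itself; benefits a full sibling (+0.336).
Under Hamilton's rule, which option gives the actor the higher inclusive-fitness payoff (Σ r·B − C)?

Option 2

Option 1: r to a first cousin = 0.125.
Option 1: Σ r·B − C = (2·0.125·0.202) − 0.36 = -0.3095.
Option 2: r to a full sibling = 0.5.
Option 2: Σ r·B − C = (1·0.5·0.336) − 0.28 = -0.112.
Option 2 has the higher net inclusive-fitness payoff.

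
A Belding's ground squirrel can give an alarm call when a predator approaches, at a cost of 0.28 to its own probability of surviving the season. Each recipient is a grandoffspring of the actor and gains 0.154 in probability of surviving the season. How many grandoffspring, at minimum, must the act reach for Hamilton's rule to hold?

8

r to a grandoffspring = 1/4 (two parent–offspring links: r = (1/2)^2 = 1/4).
Hamilton's rule: n·r·B > C  ⇒  n > C/(r·B) = 0.28/(0.25·0.154) = 7.273.
The smallest integer exceeding 7.273 is 8.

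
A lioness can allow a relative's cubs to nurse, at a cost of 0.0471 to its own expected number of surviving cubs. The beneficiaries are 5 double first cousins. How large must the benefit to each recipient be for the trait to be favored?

0.0377

r to a double first cousin = 0.25 (double first cousins share both grandparent pairs — four paths of length 4: r = 4·(1/2)^4 = 1/4).
Hamilton's rule with n recipients of equal r: n·r·B > C, so B > C/(n·r) = 0.0471/(5·0.25) = 0.0377.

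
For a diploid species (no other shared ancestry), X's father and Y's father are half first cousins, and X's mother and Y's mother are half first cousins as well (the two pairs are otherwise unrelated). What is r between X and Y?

Independent pedigree routes through distinct common ancestors add.
X and Y are related in two ways: half second cousins through their fathers (r = 1/64) and half second cousins through their mothers (r = 1/64).
r = 1/64 + 1/64 = 0.03125.

0.03125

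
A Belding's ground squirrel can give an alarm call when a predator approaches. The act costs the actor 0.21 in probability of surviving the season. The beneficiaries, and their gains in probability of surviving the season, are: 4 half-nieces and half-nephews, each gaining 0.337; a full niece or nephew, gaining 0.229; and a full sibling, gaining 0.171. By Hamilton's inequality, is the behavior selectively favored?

Hamilton's rule: the trait is favored when the sum of r·B over every recipient exceeds the actor's cost C.
r to a half-niece or half-nephew = 1/8 (half-aunt/uncle↔niece/nephew: one path of length 3: r = (1/2)^3 = 1/8).
r to a full niece or nephew = 1/4 (full aunt/uncle↔niece/nephew: two paths of length 3 through the shared grandparent pair: r = 2·(1/2)^3 = 1/4).
r to a full sibling = 0.5 (full sibs share both parents — two paths of length 2: r = 2·(1/2)^2 = 1/2).
Summing one r·B term per recipient: 4·0.125·0.337 + 1·0.25·0.229 + 1·0.5·0.171 = 0.31125.
0.31125 > 0.21: the indirect benefit exceeds the cost.

Yes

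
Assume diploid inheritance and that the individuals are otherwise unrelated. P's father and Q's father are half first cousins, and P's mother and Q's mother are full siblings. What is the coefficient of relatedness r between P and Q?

Relatedness sums over independent paths through distinct common ancestors.
P and Q are related in two ways: half second cousins through their fathers (r = 1/64) and first cousins through their mothers (r = 1/8).
r = 1/64 + 1/8 = 9/64 = 0.140625.

0.140625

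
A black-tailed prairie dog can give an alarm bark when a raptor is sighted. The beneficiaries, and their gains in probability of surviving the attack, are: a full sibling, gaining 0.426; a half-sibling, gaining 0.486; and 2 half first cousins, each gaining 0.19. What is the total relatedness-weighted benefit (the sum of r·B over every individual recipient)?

0.35825

r to a full sibling = 1/2 (full sibs share both parents — two paths of length 2: r = 2·(1/2)^2 = 1/2).
r to a half-sibling = 1/4 (half-sibs share one parent — one path of length 2: r = (1/2)^2 = 1/4).
r to a half first cousin = 0.0625 (half first cousins share one grandparent — one path of length 4: r = (1/2)^4 = 1/16).
Summing one r·B term per recipient: 1·0.5·0.426 + 1·0.25·0.486 + 2·0.0625·0.19 = 0.35825.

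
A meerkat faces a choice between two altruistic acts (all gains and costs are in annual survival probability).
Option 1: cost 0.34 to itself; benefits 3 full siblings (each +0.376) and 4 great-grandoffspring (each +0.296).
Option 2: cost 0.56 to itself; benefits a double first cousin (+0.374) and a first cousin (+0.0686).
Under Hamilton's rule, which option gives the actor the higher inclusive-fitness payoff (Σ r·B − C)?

Option 1: r to a full sibling = 0.5.
Option 1: r to a great-grandoffspring = 0.125.
Option 1: Σ r·B − C = (3·0.5·0.376 + 4·0.125·0.296) − 0.34 = 0.372.
Option 2: r to a double first cousin = 0.25.
Option 2: r to a first cousin = 0.125.
Option 2: Σ r·B − C = (1·0.25·0.374 + 1·0.125·0.0686) − 0.56 = -0.457925.
Option 1 has the higher net inclusive-fitness payoff.

Option 1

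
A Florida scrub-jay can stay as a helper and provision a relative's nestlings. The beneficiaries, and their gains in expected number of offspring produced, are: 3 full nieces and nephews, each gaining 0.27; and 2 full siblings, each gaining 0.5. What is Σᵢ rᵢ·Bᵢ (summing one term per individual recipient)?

r to a full niece or nephew = 1/4 (full aunt/uncle↔niece/nephew: two paths of length 3 through the shared grandparent pair: r = 2·(1/2)^3 = 1/4).
r to a full sibling = 1/2 (full sibs share both parents — two paths of length 2: r = 2·(1/2)^2 = 1/2).
Summing one r·B term per recipient: 3·0.25·0.27 + 2·0.5·0.5 = 0.7025.

0.7025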